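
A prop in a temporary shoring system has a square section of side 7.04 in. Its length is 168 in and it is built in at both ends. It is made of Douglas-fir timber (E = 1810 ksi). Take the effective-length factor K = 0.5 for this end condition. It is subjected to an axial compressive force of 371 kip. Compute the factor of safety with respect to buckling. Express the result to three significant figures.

I = a⁴/12 = 7.04⁴/12 = 204.7 in⁴
Effective length L_e = K·L = 0.5 × 168 = 84.00 in
P_cr = π²EI / L_e² = π² × 1810×10³ × 204.7 / 84.00² = 5.182×10^5 lb
Factor of safety n = P_cr / P = 518.24 / 371 = 1.40

n ≈ 1.40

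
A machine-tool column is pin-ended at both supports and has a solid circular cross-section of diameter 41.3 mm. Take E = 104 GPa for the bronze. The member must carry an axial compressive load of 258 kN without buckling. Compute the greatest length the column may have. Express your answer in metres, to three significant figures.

L_max ≈ 0.754 m

I = πd⁴/64 = π×41.3⁴/64 = 1.428×10^5 mm⁴
I = 1.428×10^-7 m⁴
At the buckling limit P_cr = P = 2.580×10^5 N
From P_cr = π²EI/(K·L)²:  L = (1/K)·√(π²EI/P_cr) = (1/1)·√(π²×1.04×10^11×1.428×10^-7/2.580×10^5)
L = 0.754 m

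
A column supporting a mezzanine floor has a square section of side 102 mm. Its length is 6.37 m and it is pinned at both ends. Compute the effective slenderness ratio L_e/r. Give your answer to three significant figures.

λ ≈ 216

For a square r = a/√12 = 102/√12 = 29.44 mm
L_e = K·L = 1 × 6.37 m = 6.370 m = 6370.0 mm
λ = L_e / r_min = 6370.0 / 29.44 = 216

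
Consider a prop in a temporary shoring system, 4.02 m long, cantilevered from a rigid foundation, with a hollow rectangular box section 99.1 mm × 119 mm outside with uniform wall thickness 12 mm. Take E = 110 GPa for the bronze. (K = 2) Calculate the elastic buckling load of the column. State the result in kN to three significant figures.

P_cr ≈ 106 kN

Inner dimensions: h_i = 119 − 2×12 = 95.00 mm, b_i = 99.1 − 2×12 = 75.10 mm
Weak-axis I_min = (h_o·b_o³ − h_i·b_i³)/12 with b_o = 99.1, b_i = 75.10 mm (shorter outer/inner sides).
I_min = (119×99.1³ − 95.00×75.10³)/12 = 6.298×10^6 mm⁴
I = 6.298×10^6 mm⁴ = 6.298×10^-6 m⁴
Effective length L_e = K·L = 2 × 4.02 = 8.040 m
P_cr = π²EI / L_e² = π² × 110×10⁹ × 6.298×10^-6 / 8.040² = 1.058×10^5 N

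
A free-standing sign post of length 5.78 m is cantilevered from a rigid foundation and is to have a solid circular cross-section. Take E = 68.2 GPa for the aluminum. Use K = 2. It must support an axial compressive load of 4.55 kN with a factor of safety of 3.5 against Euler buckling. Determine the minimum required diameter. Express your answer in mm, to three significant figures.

d ≈ 89.6 mm

Required P_cr = n·P = 3.5 × 4.55 = 15.92 kN
L_e = K·L = 2 × 5.78 = 11.56 m
Required I = P_cr·L_e²/(π²E) = 1.593×10^4 × 11.56² / (π² × 6.82×10^10) = 3.162×10^-6 m⁴
I_req = 3.162×10^6 mm⁴
Solid circle: I = πd⁴/64  ⇒  d = (64I/π)^(1/4) = (64×3.162×10^6/π)^(1/4) = 89.6 mm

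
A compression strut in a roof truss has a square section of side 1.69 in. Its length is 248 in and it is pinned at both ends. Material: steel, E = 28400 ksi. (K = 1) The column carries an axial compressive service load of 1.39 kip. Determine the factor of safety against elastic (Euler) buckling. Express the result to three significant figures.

n ≈ 2.23

I = a⁴/12 = 1.69⁴/12 = 0.6798 in⁴
Effective length L_e = K·L = 1 × 248 = 248.0 in
P_cr = π²EI / L_e² = π² × 28400×10³ × 0.6798 / 248.0² = 3.098×10^3 lb
Factor of safety n = P_cr / P = 3.0980 / 1.39 = 2.23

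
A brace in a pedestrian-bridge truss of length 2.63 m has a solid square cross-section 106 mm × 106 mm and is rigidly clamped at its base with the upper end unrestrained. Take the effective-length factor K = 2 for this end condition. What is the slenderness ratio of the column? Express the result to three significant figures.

I = a⁴/12 = 106⁴/12 = 1.052×10^7 mm⁴
A = 1.124×10^4 mm²;  r_min = √(I/A) = √(1.052×10^7/1.124×10^4) = 30.60 mm
L_e = K·L = 2 × 2.63 m = 5.260 m = 5260.0 mm
λ = L_e / r_min = 5260.0 / 30.60 = 172

λ ≈ 172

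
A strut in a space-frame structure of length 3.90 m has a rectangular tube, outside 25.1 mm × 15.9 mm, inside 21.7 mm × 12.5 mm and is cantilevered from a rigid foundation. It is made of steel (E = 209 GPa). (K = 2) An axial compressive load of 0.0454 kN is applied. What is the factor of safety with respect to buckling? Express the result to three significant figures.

n ≈ 3.64

Weak-axis I_min = (h_o·b_o³ − h_i·b_i³)/12 with b_o = 15.9, b_i = 12.50 mm (shorter outer/inner sides).
I_min = (25.1×15.9³ − 21.70×12.50³)/12 = 4.876×10^3 mm⁴
I = 4.876×10^3 mm⁴ = 4.876×10^-9 m⁴
Effective length L_e = K·L = 2 × 3.90 = 7.800 m
P_cr = π²EI / L_e² = π² × 209×10⁹ × 4.876×10^-9 / 7.800² = 165.3 N
Factor of safety n = P_cr / P = 0.16532 / 0.0454 = 3.64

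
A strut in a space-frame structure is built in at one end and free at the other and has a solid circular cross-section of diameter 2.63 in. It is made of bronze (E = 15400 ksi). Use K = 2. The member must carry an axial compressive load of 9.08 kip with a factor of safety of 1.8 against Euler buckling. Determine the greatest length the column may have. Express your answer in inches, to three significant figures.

I = πd⁴/64 = π×2.63⁴/64 = 2.349 in⁴
Required critical load P_cr = n·P = 1.8 × 9.08 = 16.34 kip = 1.634×10^4 lb
From P_cr = π²EI/(K·L)²:  L = (1/K)·√(π²EI/P_cr) = (1/2)·√(π²×1.54×10^7×2.349/1.634×10^4)
L = 73.9 in

L_max ≈ 73.9 in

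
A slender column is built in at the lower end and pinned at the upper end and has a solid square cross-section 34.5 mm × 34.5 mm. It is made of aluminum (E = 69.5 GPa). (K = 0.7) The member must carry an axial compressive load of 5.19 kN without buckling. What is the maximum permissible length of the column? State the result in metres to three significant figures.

I = a⁴/12 = 34.5⁴/12 = 1.181×10^5 mm⁴
I = 1.181×10^-7 m⁴
At the buckling limit P_cr = P = 5.190×10^3 N
From P_cr = π²EI/(K·L)²:  L = (1/K)·√(π²EI/P_cr) = (1/0.7)·√(π²×6.95×10^10×1.181×10^-7/5.190×10^3)
L = 5.64 m

L_max ≈ 5.64 m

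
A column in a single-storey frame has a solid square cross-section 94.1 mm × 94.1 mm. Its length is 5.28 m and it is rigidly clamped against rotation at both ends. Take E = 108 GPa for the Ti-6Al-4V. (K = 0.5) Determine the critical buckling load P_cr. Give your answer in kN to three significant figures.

I = a⁴/12 = 94.1⁴/12 = 6.534×10^6 mm⁴
I = 6.534×10^6 mm⁴ = 6.534×10^-6 m⁴
Effective length L_e = K·L = 0.5 × 5.28 = 2.640 m
P_cr = π²EI / L_e² = π² × 108×10⁹ × 6.534×10^-6 / 2.640² = 9.993×10^5 N

P_cr ≈ 999 kN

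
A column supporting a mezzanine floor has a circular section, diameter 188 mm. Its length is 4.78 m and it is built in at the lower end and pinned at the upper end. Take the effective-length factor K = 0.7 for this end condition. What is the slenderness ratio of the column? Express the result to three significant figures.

λ ≈ 71.2

For a solid circle r = d/4 = 188/4 = 47.00 mm
L_e = K·L = 0.7 × 4.78 m = 3.346 m = 3346.0 mm
λ = L_e / r_min = 3346.0 / 47.00 = 71.2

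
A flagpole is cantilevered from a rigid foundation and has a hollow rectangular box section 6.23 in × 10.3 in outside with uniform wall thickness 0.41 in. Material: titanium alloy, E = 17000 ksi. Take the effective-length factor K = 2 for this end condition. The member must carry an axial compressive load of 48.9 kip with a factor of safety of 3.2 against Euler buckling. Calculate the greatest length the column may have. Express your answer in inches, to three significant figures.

Inner dimensions: h_i = 10.3 − 2×0.41 = 9.480 in, b_i = 6.23 − 2×0.41 = 5.410 in
Weak-axis I_min = (h_o·b_o³ − h_i·b_i³)/12 with b_o = 6.23, b_i = 5.410 in (shorter outer/inner sides).
I_min = (10.3×6.23³ − 9.480×5.410³)/12 = 82.46 in⁴
Required critical load P_cr = n·P = 3.2 × 48.9 = 156.5 kip = 1.565×10^5 lb
From P_cr = π²EI/(K·L)²:  L = (1/K)·√(π²EI/P_cr) = (1/2)·√(π²×1.70×10^7×82.46/1.565×10^5)
L = 149 in

L_max ≈ 149 in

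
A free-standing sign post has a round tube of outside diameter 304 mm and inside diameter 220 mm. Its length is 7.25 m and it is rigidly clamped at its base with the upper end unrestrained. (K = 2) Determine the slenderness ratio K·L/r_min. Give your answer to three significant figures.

d_o = 304 mm, d_i = 220 mm
I = π(d_o⁴ − d_i⁴)/64 = π(304⁴ − 220.0⁴)/64 = 3.043×10^8 mm⁴
A = 3.457×10^4 mm²;  r_min = √(I/A) = √(3.043×10^8/3.457×10^4) = 93.81 mm
L_e = K·L = 2 × 7.25 m = 14.50 m = 14500 mm
λ = L_e / r_min = 14500 / 93.81 = 155

λ ≈ 155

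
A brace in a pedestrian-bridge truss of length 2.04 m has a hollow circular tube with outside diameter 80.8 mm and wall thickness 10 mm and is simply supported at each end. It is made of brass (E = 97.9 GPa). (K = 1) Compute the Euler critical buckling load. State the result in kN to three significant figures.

Inner diameter d_i = 80.8 − 2×10 = 60.80 mm
I = π(d_o⁴ − d_i⁴)/64 = π(80.8⁴ − 60.80⁴)/64 = 1.421×10^6 mm⁴
I = 1.421×10^6 mm⁴ = 1.421×10^-6 m⁴
Effective length L_e = K·L = 1 × 2.04 = 2.040 m
P_cr = π²EI / L_e² = π² × 97.9×10⁹ × 1.421×10^-6 / 2.040² = 3.300×10^5 N

P_cr ≈ 330 kN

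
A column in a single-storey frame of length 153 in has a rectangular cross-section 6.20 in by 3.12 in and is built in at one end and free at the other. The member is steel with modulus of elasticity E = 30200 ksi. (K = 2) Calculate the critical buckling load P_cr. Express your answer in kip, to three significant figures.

Buckling occurs about the weak axis: I_min = h·b³/12 with b = 3.12 in (the shorter side).
I_min = 6.20×3.12³/12 = 15.69 in⁴
Effective length L_e = K·L = 2 × 153 = 306.0 in
P_cr = π²EI / L_e² = π² × 30200×10³ × 15.69 / 306.0² = 4.995×10^4 lb

P_cr ≈ 50.0 kip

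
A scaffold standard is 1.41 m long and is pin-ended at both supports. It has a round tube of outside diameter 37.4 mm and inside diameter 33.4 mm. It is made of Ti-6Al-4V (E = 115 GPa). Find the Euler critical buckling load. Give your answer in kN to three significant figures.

P_cr ≈ 20.0 kN

d_o = 37.4 mm, d_i = 33.4 mm
I = π(d_o⁴ − d_i⁴)/64 = π(37.4⁴ − 33.40⁴)/64 = 3.495×10^4 mm⁴
I = 3.495×10^4 mm⁴ = 3.495×10^-8 m⁴
Effective length L_e = K·L = 1 × 1.41 = 1.410 m
P_cr = π²EI / L_e² = π² × 115×10⁹ × 3.495×10^-8 / 1.410² = 1.995×10^4 N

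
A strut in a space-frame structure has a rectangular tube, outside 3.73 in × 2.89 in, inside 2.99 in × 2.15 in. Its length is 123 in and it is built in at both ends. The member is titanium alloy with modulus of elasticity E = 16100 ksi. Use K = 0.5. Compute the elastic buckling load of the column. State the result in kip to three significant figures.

Weak-axis I_min = (h_o·b_o³ − h_i·b_i³)/12 with b_o = 2.89, b_i = 2.150 in (shorter outer/inner sides).
I_min = (3.73×2.89³ − 2.990×2.150³)/12 = 5.026 in⁴
Effective length L_e = K·L = 0.5 × 123 = 61.50 in
P_cr = π²EI / L_e² = π² × 16100×10³ × 5.026 / 61.50² = 2.112×10^5 lb

P_cr ≈ 211 kip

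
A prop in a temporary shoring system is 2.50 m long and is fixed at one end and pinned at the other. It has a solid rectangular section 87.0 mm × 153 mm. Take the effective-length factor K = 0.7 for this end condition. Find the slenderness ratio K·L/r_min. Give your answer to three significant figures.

Buckling occurs about the weak axis: I_min = h·b³/12 with b = 87.0 mm (the shorter side).
I_min = 153×87.0³/12 = 8.396×10^6 mm⁴
A = 1.331×10^4 mm²;  r_min = √(I/A) = √(8.396×10^6/1.331×10^4) = 25.11 mm
L_e = K·L = 0.7 × 2.50 m = 1.750 m = 1750.0 mm
λ = L_e / r_min = 1750.0 / 25.11 = 69.7

λ ≈ 69.7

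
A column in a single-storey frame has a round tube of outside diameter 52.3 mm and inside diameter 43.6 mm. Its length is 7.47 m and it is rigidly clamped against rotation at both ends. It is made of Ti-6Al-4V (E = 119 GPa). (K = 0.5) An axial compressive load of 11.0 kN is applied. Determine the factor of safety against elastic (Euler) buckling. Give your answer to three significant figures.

d_o = 52.3 mm, d_i = 43.6 mm
I = π(d_o⁴ − d_i⁴)/64 = π(52.3⁴ − 43.60⁴)/64 = 1.899×10^5 mm⁴
I = 1.899×10^5 mm⁴ = 1.899×10^-7 m⁴
Effective length L_e = K·L = 0.5 × 7.47 = 3.735 m
P_cr = π²EI / L_e² = π² × 119×10⁹ × 1.899×10^-7 / 3.735² = 1.599×10^4 N
Factor of safety n = P_cr / P = 15.986 / 11.0 = 1.45

n ≈ 1.45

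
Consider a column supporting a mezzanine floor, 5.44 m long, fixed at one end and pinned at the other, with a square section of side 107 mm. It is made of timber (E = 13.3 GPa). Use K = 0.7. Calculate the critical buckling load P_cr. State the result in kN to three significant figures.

I = a⁴/12 = 107⁴/12 = 1.092×10^7 mm⁴
I = 1.092×10^7 mm⁴ = 1.092×10^-5 m⁴
Effective length L_e = K·L = 0.7 × 5.44 = 3.808 m
P_cr = π²EI / L_e² = π² × 13.3×10⁹ × 1.092×10^-5 / 3.808² = 9.888×10^4 N

P_cr ≈ 98.9 kN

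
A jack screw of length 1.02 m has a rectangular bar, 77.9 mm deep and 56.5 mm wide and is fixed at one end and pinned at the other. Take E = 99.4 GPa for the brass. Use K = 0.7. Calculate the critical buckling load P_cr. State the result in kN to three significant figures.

Buckling occurs about the weak axis: I_min = h·b³/12 with b = 56.5 mm (the shorter side).
I_min = 77.9×56.5³/12 = 1.171×10^6 mm⁴
I = 1.171×10^6 mm⁴ = 1.171×10^-6 m⁴
Effective length L_e = K·L = 0.7 × 1.02 = 0.7140 m
P_cr = π²EI / L_e² = π² × 99.4×10⁹ × 1.171×10^-6 / 0.7140² = 2.253×10^6 N

P_cr ≈ 2250 kN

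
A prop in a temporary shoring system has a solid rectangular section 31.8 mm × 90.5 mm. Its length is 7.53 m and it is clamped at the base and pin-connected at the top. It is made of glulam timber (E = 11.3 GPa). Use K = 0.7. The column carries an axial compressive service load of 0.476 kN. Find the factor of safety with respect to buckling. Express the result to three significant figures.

n ≈ 2.05

Buckling occurs about the weak axis: I_min = h·b³/12 with b = 31.8 mm (the shorter side).
I_min = 90.5×31.8³/12 = 2.425×10^5 mm⁴
I = 2.425×10^5 mm⁴ = 2.425×10^-7 m⁴
Effective length L_e = K·L = 0.7 × 7.53 = 5.271 m
P_cr = π²EI / L_e² = π² × 11.3×10⁹ × 2.425×10^-7 / 5.271² = 973.5 N
Factor of safety n = P_cr / P = 0.97351 / 0.476 = 2.05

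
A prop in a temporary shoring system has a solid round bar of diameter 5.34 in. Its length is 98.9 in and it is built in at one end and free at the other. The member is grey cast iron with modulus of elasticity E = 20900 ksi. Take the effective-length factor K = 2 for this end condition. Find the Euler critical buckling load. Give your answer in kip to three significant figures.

P_cr ≈ 210 kip

I = πd⁴/64 = π×5.34⁴/64 = 39.91 in⁴
Effective length L_e = K·L = 2 × 98.9 = 197.8 in
P_cr = π²EI / L_e² = π² × 20900×10³ × 39.91 / 197.8² = 2.104×10^5 lb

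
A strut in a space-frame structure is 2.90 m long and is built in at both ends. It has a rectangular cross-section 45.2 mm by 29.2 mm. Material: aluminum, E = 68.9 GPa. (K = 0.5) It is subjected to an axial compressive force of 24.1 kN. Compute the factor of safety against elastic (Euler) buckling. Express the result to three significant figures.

Buckling occurs about the weak axis: I_min = h·b³/12 with b = 29.2 mm (the shorter side).
I_min = 45.2×29.2³/12 = 9.378×10^4 mm⁴
I = 9.378×10^4 mm⁴ = 9.378×10^-8 m⁴
Effective length L_e = K·L = 0.5 × 2.90 = 1.450 m
P_cr = π²EI / L_e² = π² × 68.9×10⁹ × 9.378×10^-8 / 1.450² = 3.033×10^4 N
Factor of safety n = P_cr / P = 30.331 / 24.1 = 1.26

n ≈ 1.26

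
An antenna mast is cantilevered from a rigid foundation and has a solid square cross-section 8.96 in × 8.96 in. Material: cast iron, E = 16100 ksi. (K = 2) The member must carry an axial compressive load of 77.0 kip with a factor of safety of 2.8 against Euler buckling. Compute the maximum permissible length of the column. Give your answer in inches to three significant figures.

I = a⁴/12 = 8.96⁴/12 = 537.1 in⁴
Required critical load P_cr = n·P = 2.8 × 77.0 = 215.6 kip = 2.156×10^5 lb
From P_cr = π²EI/(K·L)²:  L = (1/K)·√(π²EI/P_cr) = (1/2)·√(π²×1.61×10^7×537.1/2.156×10^5)
L = 315 in

L_max ≈ 315 in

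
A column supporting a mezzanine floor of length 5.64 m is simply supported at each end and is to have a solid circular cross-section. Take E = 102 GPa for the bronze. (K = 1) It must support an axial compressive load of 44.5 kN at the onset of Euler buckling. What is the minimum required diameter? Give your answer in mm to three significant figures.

L_e = K·L = 1 × 5.64 = 5.640 m
Required I = P_cr·L_e²/(π²E) = 4.450×10^4 × 5.640² / (π² × 1.02×10^11) = 1.406×10^-6 m⁴
I_req = 1.406×10^6 mm⁴
Solid circle: I = πd⁴/64  ⇒  d = (64I/π)^(1/4) = (64×1.406×10^6/π)^(1/4) = 73.2 mm

d ≈ 73.2 mm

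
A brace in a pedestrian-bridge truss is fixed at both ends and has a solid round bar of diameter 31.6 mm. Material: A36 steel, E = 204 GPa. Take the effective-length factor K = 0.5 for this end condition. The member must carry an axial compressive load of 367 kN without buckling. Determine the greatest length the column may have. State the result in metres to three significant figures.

L_max ≈ 1.04 m

I = πd⁴/64 = π×31.6⁴/64 = 4.895×10^4 mm⁴
I = 4.895×10^-8 m⁴
At the buckling limit P_cr = P = 3.670×10^5 N
From P_cr = π²EI/(K·L)²:  L = (1/K)·√(π²EI/P_cr) = (1/0.5)·√(π²×2.04×10^11×4.895×10^-8/3.670×10^5)
L = 1.04 m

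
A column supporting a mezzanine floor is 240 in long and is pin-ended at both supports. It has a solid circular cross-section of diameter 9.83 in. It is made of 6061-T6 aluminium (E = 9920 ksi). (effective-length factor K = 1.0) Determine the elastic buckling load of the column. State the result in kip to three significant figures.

I = πd⁴/64 = π×9.83⁴/64 = 458.3 in⁴
Effective length L_e = K·L = 1 × 240 = 240.0 in
P_cr = π²EI / L_e² = π² × 9920×10³ × 458.3 / 240.0² = 7.791×10^5 lb

P_cr ≈ 779 kip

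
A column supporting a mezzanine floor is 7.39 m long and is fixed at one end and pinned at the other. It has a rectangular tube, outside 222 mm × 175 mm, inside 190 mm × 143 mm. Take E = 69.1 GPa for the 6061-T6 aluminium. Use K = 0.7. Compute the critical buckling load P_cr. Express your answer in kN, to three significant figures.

P_cr ≈ 1350 kN

Weak-axis I_min = (h_o·b_o³ − h_i·b_i³)/12 with b_o = 175, b_i = 143.0 mm (shorter outer/inner sides).
I_min = (222×175³ − 190.0×143.0³)/12 = 5.285×10^7 mm⁴
I = 5.285×10^7 mm⁴ = 5.285×10^-5 m⁴
Effective length L_e = K·L = 0.7 × 7.39 = 5.173 m
P_cr = π²EI / L_e² = π² × 69.1×10⁹ × 5.285×10^-5 / 5.173² = 1.347×10^6 N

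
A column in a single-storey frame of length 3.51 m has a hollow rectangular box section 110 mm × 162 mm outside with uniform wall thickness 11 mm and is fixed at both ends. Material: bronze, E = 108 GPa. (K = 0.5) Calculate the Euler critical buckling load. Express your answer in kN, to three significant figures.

P_cr ≈ 3470 kN

Inner dimensions: h_i = 162 − 2×11 = 140.0 mm, b_i = 110 − 2×11 = 88.00 mm
Weak-axis I_min = (h_o·b_o³ − h_i·b_i³)/12 with b_o = 110, b_i = 88.00 mm (shorter outer/inner sides).
I_min = (162×110³ − 140.0×88.00³)/12 = 1.002×10^7 mm⁴
I = 1.002×10^7 mm⁴ = 1.002×10^-5 m⁴
Effective length L_e = K·L = 0.5 × 3.51 = 1.755 m
P_cr = π²EI / L_e² = π² × 108×10⁹ × 1.002×10^-5 / 1.755² = 3.467×10^6 N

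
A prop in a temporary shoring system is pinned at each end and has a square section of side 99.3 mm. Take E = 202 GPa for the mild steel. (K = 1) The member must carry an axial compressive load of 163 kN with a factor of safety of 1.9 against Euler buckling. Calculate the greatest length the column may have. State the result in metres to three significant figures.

L_max ≈ 7.22 m

I = a⁴/12 = 99.3⁴/12 = 8.102×10^6 mm⁴
I = 8.102×10^-6 m⁴
Required critical load P_cr = n·P = 1.9 × 163 = 309.7 kN = 3.097×10^5 N
From P_cr = π²EI/(K·L)²:  L = (1/K)·√(π²EI/P_cr) = (1/1)·√(π²×2.02×10^11×8.102×10^-6/3.097×10^5)
L = 7.22 m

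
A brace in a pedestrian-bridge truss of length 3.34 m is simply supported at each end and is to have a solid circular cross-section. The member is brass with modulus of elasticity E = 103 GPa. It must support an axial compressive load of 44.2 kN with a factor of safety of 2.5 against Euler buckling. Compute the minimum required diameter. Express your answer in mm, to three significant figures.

d ≈ 70.5 mm

Required P_cr = n·P = 2.5 × 44.2 = 110.5 kN
L_e = K·L = 1 × 3.34 = 3.340 m
Required I = P_cr·L_e²/(π²E) = 1.105×10^5 × 3.340² / (π² × 1.03×10^11) = 1.213×10^-6 m⁴
I_req = 1.213×10^6 mm⁴
Solid circle: I = πd⁴/64  ⇒  d = (64I/π)^(1/4) = (64×1.213×10^6/π)^(1/4) = 70.5 mm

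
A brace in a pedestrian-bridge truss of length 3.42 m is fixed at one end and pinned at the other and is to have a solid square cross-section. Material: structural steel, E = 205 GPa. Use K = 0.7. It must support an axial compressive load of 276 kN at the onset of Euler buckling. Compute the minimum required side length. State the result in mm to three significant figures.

L_e = K·L = 0.7 × 3.42 = 2.394 m
Required I = P_cr·L_e²/(π²E) = 2.760×10^5 × 2.394² / (π² × 2.05×10^11) = 7.818×10^-7 m⁴
I_req = 7.818×10^5 mm⁴
Solid square: I = a⁴/12  ⇒  a = (12I)^(1/4) = (12×7.818×10^5)^(1/4) = 55.3 mm

a ≈ 55.3 mm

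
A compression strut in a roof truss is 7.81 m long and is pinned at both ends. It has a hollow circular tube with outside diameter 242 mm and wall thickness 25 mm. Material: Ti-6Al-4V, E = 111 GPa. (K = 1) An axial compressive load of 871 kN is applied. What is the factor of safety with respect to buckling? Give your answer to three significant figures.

n ≈ 2.10

Inner diameter d_i = 242 − 2×25 = 192.0 mm
I = π(d_o⁴ − d_i⁴)/64 = π(242⁴ − 192.0⁴)/64 = 1.016×10^8 mm⁴
I = 1.016×10^8 mm⁴ = 1.016×10^-4 m⁴
Effective length L_e = K·L = 1 × 7.81 = 7.810 m
P_cr = π²EI / L_e² = π² × 111×10⁹ × 1.016×10^-4 / 7.810² = 1.826×10^6 N
Factor of safety n = P_cr / P = 1825.7 / 871 = 2.10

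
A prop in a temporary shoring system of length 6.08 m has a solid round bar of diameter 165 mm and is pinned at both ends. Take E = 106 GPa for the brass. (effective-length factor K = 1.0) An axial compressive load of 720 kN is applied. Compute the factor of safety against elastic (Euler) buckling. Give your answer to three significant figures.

I = πd⁴/64 = π×165⁴/64 = 3.638×10^7 mm⁴
I = 3.638×10^7 mm⁴ = 3.638×10^-5 m⁴
Effective length L_e = K·L = 1 × 6.08 = 6.080 m
P_cr = π²EI / L_e² = π² × 106×10⁹ × 3.638×10^-5 / 6.080² = 1.030×10^6 N
Factor of safety n = P_cr / P = 1029.7 / 720 = 1.43

n ≈ 1.43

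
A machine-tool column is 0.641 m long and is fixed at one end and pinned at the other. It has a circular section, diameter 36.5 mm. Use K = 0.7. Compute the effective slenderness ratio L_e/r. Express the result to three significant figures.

λ ≈ 49.2

For a solid circle r = d/4 = 36.5/4 = 9.125 mm
L_e = K·L = 0.7 × 0.641 m = 0.4487 m = 448.70 mm
λ = L_e / r_min = 448.70 / 9.125 = 49.2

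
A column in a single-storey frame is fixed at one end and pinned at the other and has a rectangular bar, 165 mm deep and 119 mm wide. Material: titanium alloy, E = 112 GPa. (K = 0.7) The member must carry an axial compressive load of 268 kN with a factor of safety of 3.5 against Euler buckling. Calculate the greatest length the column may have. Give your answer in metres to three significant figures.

L_max ≈ 7.47 m

Buckling occurs about the weak axis: I_min = h·b³/12 with b = 119 mm (the shorter side).
I_min = 165×119³/12 = 2.317×10^7 mm⁴
I = 2.317×10^-5 m⁴
Required critical load P_cr = n·P = 3.5 × 268 = 938.0 kN = 9.380×10^5 N
From P_cr = π²EI/(K·L)²:  L = (1/K)·√(π²EI/P_cr) = (1/0.7)·√(π²×1.12×10^11×2.317×10^-5/9.380×10^5)
L = 7.47 m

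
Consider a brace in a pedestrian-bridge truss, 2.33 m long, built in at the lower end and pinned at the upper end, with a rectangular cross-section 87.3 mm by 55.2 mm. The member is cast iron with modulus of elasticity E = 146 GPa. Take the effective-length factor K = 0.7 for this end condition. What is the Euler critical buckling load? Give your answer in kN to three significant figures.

P_cr ≈ 663 kN

Buckling occurs about the weak axis: I_min = h·b³/12 with b = 55.2 mm (the shorter side).
I_min = 87.3×55.2³/12 = 1.224×10^6 mm⁴
I = 1.224×10^6 mm⁴ = 1.224×10^-6 m⁴
Effective length L_e = K·L = 0.7 × 2.33 = 1.631 m
P_cr = π²EI / L_e² = π² × 146×10⁹ × 1.224×10^-6 / 1.631² = 6.628×10^5 N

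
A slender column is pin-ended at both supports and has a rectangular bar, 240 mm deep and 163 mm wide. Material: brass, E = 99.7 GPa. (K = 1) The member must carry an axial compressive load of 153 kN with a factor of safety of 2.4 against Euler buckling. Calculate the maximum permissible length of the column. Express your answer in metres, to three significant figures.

Buckling occurs about the weak axis: I_min = h·b³/12 with b = 163 mm (the shorter side).
I_min = 240×163³/12 = 8.661×10^7 mm⁴
I = 8.661×10^-5 m⁴
Required critical load P_cr = n·P = 2.4 × 153 = 367.2 kN = 3.672×10^5 N
From P_cr = π²EI/(K·L)²:  L = (1/K)·√(π²EI/P_cr) = (1/1)·√(π²×9.97×10^10×8.661×10^-5/3.672×10^5)
L = 15.2 m

L_max ≈ 15.2 m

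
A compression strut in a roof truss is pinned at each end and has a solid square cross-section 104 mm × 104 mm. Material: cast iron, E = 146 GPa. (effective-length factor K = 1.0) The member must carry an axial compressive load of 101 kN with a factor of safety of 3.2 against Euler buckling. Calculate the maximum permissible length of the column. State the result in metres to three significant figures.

I = a⁴/12 = 104⁴/12 = 9.749×10^6 mm⁴
I = 9.749×10^-6 m⁴
Required critical load P_cr = n·P = 3.2 × 101 = 323.2 kN = 3.232×10^5 N
From P_cr = π²EI/(K·L)²:  L = (1/K)·√(π²EI/P_cr) = (1/1)·√(π²×1.46×10^11×9.749×10^-6/3.232×10^5)
L = 6.59 m

L_max ≈ 6.59 m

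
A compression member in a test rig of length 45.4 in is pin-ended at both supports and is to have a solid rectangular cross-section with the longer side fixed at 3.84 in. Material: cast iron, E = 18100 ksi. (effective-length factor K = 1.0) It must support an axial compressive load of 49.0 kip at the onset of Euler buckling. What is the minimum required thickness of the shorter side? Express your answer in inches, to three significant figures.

L_e = K·L = 1 × 45.4 = 45.40 in
Required I = P_cr·L_e²/(π²E) = 4.900×10^4 × 45.40² / (π² × 1.81×10^7) = 0.5654 in⁴
Rectangle, weak axis: I_min = h·b³/12 with h = 3.84 in fixed  ⇒  b = (12I/h)^(1/3) = 1.21 in

b ≈ 1.21 in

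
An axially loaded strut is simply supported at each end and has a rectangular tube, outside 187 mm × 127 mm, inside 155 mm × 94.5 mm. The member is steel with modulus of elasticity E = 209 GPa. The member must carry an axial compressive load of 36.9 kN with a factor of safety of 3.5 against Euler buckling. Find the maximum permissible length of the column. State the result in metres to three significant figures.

L_max ≈ 18.3 m

Weak-axis I_min = (h_o·b_o³ − h_i·b_i³)/12 with b_o = 127, b_i = 94.50 mm (shorter outer/inner sides).
I_min = (187×127³ − 155.0×94.50³)/12 = 2.102×10^7 mm⁴
I = 2.102×10^-5 m⁴
Required critical load P_cr = n·P = 3.5 × 36.9 = 129.2 kN = 1.292×10^5 N
From P_cr = π²EI/(K·L)²:  L = (1/K)·√(π²EI/P_cr) = (1/1)·√(π²×2.09×10^11×2.102×10^-5/1.292×10^5)
L = 18.3 m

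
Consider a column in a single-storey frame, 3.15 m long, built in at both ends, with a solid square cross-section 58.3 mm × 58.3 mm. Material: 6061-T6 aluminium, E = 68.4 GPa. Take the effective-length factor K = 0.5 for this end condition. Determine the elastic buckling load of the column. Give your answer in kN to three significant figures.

P_cr ≈ 262 kN

I = a⁴/12 = 58.3⁴/12 = 9.627×10^5 mm⁴
I = 9.627×10^5 mm⁴ = 9.627×10^-7 m⁴
Effective length L_e = K·L = 0.5 × 3.15 = 1.575 m
P_cr = π²EI / L_e² = π² × 68.4×10⁹ × 9.627×10^-7 / 1.575² = 2.620×10^5 N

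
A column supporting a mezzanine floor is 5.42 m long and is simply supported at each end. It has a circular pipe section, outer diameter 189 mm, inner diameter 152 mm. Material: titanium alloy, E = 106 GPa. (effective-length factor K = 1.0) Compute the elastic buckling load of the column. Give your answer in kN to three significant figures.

d_o = 189 mm, d_i = 152 mm
I = π(d_o⁴ − d_i⁴)/64 = π(189⁴ − 152.0⁴)/64 = 3.643×10^7 mm⁴
I = 3.643×10^7 mm⁴ = 3.643×10^-5 m⁴
Effective length L_e = K·L = 1 × 5.42 = 5.420 m
P_cr = π²EI / L_e² = π² × 106×10⁹ × 3.643×10^-5 / 5.420² = 1.297×10^6 N

P_cr ≈ 1300 kN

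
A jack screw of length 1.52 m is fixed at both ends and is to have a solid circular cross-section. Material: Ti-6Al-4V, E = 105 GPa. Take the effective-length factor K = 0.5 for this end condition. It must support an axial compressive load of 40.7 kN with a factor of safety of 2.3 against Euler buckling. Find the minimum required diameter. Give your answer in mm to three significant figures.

Required P_cr = n·P = 2.3 × 40.7 = 93.61 kN
L_e = K·L = 0.5 × 1.52 = 0.7600 m
Required I = P_cr·L_e²/(π²E) = 9.361×10^4 × 0.7600² / (π² × 1.05×10^11) = 5.217×10^-8 m⁴
I_req = 5.217×10^4 mm⁴
Solid circle: I = πd⁴/64  ⇒  d = (64I/π)^(1/4) = (64×5.217×10^4/π)^(1/4) = 32.1 mm

d ≈ 32.1 mm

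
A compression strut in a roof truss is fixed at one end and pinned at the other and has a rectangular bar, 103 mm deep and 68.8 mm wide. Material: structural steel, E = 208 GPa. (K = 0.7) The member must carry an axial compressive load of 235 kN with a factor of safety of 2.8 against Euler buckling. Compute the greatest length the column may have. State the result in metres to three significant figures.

L_max ≈ 4.22 m

Buckling occurs about the weak axis: I_min = h·b³/12 with b = 68.8 mm (the shorter side).
I_min = 103×68.8³/12 = 2.795×10^6 mm⁴
I = 2.795×10^-6 m⁴
Required critical load P_cr = n·P = 2.8 × 235 = 658.0 kN = 6.580×10^5 N
From P_cr = π²EI/(K·L)²:  L = (1/K)·√(π²EI/P_cr) = (1/0.7)·√(π²×2.08×10^11×2.795×10^-6/6.580×10^5)
L = 4.22 m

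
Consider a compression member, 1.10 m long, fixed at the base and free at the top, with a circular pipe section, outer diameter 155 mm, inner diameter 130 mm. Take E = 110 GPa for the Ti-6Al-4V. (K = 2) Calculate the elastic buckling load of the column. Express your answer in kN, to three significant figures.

d_o = 155 mm, d_i = 130 mm
I = π(d_o⁴ − d_i⁴)/64 = π(155⁴ − 130.0⁴)/64 = 1.431×10^7 mm⁴
I = 1.431×10^7 mm⁴ = 1.431×10^-5 m⁴
Effective length L_e = K·L = 2 × 1.10 = 2.200 m
P_cr = π²EI / L_e² = π² × 110×10⁹ × 1.431×10^-5 / 2.200² = 3.211×10^6 N

P_cr ≈ 3210 kN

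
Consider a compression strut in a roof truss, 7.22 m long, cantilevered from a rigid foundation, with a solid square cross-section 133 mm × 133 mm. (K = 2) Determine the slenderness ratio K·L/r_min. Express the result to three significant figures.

For a square r = a/√12 = 133/√12 = 38.39 mm
L_e = K·L = 2 × 7.22 m = 14.44 m = 14440 mm
λ = L_e / r_min = 14440 / 38.39 = 376

λ ≈ 376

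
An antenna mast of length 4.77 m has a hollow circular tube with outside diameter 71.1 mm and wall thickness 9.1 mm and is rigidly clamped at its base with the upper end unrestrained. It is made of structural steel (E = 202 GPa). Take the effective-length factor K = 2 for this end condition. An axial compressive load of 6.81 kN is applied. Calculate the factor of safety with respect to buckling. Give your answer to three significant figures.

Inner diameter d_i = 71.1 − 2×9.1 = 52.90 mm
I = π(d_o⁴ − d_i⁴)/64 = π(71.1⁴ − 52.90⁴)/64 = 8.700×10^5 mm⁴
I = 8.700×10^5 mm⁴ = 8.700×10^-7 m⁴
Effective length L_e = K·L = 2 × 4.77 = 9.540 m
P_cr = π²EI / L_e² = π² × 202×10⁹ × 8.700×10^-7 / 9.540² = 1.906×10^4 N
Factor of safety n = P_cr / P = 19.058 / 6.81 = 2.80

n ≈ 2.80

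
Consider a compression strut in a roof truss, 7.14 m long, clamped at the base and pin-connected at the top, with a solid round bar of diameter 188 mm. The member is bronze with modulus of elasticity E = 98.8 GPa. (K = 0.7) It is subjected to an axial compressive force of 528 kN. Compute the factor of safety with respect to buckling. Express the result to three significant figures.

I = πd⁴/64 = π×188⁴/64 = 6.132×10^7 mm⁴
I = 6.132×10^7 mm⁴ = 6.132×10^-5 m⁴
Effective length L_e = K·L = 0.7 × 7.14 = 4.998 m
P_cr = π²EI / L_e² = π² × 98.8×10⁹ × 6.132×10^-5 / 4.998² = 2.394×10^6 N
Factor of safety n = P_cr / P = 2393.7 / 528 = 4.53

n ≈ 4.53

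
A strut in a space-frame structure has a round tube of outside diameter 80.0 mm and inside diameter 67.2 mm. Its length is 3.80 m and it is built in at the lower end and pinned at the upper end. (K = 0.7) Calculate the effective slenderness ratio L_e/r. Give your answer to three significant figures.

d_o = 80.0 mm, d_i = 67.2 mm
I = π(d_o⁴ − d_i⁴)/64 = π(80.0⁴ − 67.20⁴)/64 = 1.010×10^6 mm⁴
A = 1.480×10^3 mm²;  r_min = √(I/A) = √(1.010×10^6/1.480×10^3) = 26.12 mm
L_e = K·L = 0.7 × 3.80 m = 2.660 m = 2660.0 mm
λ = L_e / r_min = 2660.0 / 26.12 = 102

λ ≈ 102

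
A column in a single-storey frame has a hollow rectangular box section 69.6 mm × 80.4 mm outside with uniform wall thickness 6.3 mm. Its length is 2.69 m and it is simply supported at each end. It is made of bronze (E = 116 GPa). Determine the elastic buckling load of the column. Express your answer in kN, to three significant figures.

P_cr ≈ 192 kN

Inner dimensions: h_i = 80.4 − 2×6.3 = 67.80 mm, b_i = 69.6 − 2×6.3 = 57.00 mm
Weak-axis I_min = (h_o·b_o³ − h_i·b_i³)/12 with b_o = 69.6, b_i = 57.00 mm (shorter outer/inner sides).
I_min = (80.4×69.6³ − 67.80×57.00³)/12 = 1.213×10^6 mm⁴
I = 1.213×10^6 mm⁴ = 1.213×10^-6 m⁴
Effective length L_e = K·L = 1 × 2.69 = 2.690 m
P_cr = π²EI / L_e² = π² × 116×10⁹ × 1.213×10^-6 / 2.690² = 1.919×10^5 N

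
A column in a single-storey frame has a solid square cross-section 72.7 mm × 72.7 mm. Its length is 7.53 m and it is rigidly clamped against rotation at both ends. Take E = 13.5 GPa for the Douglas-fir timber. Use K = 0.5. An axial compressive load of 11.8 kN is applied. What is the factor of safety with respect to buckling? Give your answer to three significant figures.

n ≈ 1.85

I = a⁴/12 = 72.7⁴/12 = 2.328×10^6 mm⁴
I = 2.328×10^6 mm⁴ = 2.328×10^-6 m⁴
Effective length L_e = K·L = 0.5 × 7.53 = 3.765 m
P_cr = π²EI / L_e² = π² × 13.5×10⁹ × 2.328×10^-6 / 3.765² = 2.188×10^4 N
Factor of safety n = P_cr / P = 21.881 / 11.8 = 1.85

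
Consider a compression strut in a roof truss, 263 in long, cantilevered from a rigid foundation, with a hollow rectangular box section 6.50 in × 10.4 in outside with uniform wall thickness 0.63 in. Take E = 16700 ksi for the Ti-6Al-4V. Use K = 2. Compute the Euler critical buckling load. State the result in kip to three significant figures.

P_cr ≈ 76.5 kip

Inner dimensions: h_i = 10.4 − 2×0.63 = 9.140 in, b_i = 6.50 − 2×0.63 = 5.240 in
Weak-axis I_min = (h_o·b_o³ − h_i·b_i³)/12 with b_o = 6.50, b_i = 5.240 in (shorter outer/inner sides).
I_min = (10.4×6.50³ − 9.140×5.240³)/12 = 128.4 in⁴
Effective length L_e = K·L = 2 × 263 = 526.0 in
P_cr = π²EI / L_e² = π² × 16700×10³ × 128.4 / 526.0² = 7.650×10^4 lb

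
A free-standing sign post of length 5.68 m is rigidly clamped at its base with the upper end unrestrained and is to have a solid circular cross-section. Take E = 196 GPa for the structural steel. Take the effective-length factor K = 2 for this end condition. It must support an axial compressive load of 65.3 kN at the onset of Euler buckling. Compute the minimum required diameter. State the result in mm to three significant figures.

L_e = K·L = 2 × 5.68 = 11.36 m
Required I = P_cr·L_e²/(π²E) = 6.530×10^4 × 11.36² / (π² × 1.96×10^11) = 4.356×10^-6 m⁴
I_req = 4.356×10^6 mm⁴
Solid circle: I = πd⁴/64  ⇒  d = (64I/π)^(1/4) = (64×4.356×10^6/π)^(1/4) = 97.1 mm

d ≈ 97.1 mm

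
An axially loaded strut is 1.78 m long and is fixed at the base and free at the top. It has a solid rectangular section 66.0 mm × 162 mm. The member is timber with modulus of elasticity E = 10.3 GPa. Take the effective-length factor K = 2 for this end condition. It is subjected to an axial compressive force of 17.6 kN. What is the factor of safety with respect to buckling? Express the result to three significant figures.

Buckling occurs about the weak axis: I_min = h·b³/12 with b = 66.0 mm (the shorter side).
I_min = 162×66.0³/12 = 3.881×10^6 mm⁴
I = 3.881×10^6 mm⁴ = 3.881×10^-6 m⁴
Effective length L_e = K·L = 2 × 1.78 = 3.560 m
P_cr = π²EI / L_e² = π² × 10.3×10⁹ × 3.881×10^-6 / 3.560² = 3.113×10^4 N
Factor of safety n = P_cr / P = 31.132 / 17.6 = 1.77

n ≈ 1.77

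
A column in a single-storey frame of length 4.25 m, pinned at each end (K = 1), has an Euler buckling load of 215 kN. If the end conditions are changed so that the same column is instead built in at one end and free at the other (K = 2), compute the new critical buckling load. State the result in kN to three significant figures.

P_cr ≈ 53.8 kN

P_cr ∝ 1/K², so P_cr,new = P_cr,old × (K_old/K_new)² = 215 × (1/2)²
= 215 × 0.2500 = 53.8 kN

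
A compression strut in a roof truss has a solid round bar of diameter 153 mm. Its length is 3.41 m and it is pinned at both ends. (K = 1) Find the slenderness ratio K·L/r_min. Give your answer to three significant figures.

λ ≈ 89.2

I = πd⁴/64 = π×153⁴/64 = 2.690×10^7 mm⁴
A = 1.839×10^4 mm²;  r_min = √(I/A) = √(2.690×10^7/1.839×10^4) = 38.25 mm
L_e = K·L = 1 × 3.41 m = 3.410 m = 3410.0 mm
λ = L_e / r_min = 3410.0 / 38.25 = 89.2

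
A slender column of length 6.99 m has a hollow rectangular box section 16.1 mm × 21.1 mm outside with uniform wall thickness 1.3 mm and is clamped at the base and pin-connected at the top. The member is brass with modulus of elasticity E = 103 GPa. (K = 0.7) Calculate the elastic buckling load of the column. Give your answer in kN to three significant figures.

Inner dimensions: h_i = 21.1 − 2×1.3 = 18.50 mm, b_i = 16.1 − 2×1.3 = 13.50 mm
Weak-axis I_min = (h_o·b_o³ − h_i·b_i³)/12 with b_o = 16.1, b_i = 13.50 mm (shorter outer/inner sides).
I_min = (21.1×16.1³ − 18.50×13.50³)/12 = 3.545×10^3 mm⁴
I = 3.545×10^3 mm⁴ = 3.545×10^-9 m⁴
Effective length L_e = K·L = 0.7 × 6.99 = 4.893 m
P_cr = π²EI / L_e² = π² × 103×10⁹ × 3.545×10^-9 / 4.893² = 150.5 N

P_cr ≈ 0.151 kN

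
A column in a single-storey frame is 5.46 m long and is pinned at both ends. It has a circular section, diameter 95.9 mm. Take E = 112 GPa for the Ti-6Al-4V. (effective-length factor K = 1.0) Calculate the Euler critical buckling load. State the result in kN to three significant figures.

P_cr ≈ 154 kN

I = πd⁴/64 = π×95.9⁴/64 = 4.152×10^6 mm⁴
I = 4.152×10^6 mm⁴ = 4.152×10^-6 m⁴
Effective length L_e = K·L = 1 × 5.46 = 5.460 m
P_cr = π²EI / L_e² = π² × 112×10⁹ × 4.152×10^-6 / 5.460² = 1.539×10^5 N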